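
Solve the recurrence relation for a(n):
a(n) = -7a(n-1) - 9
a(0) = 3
First-order linear non-homogeneous.
Homogeneous solution: a_h(n) = A·(-7)^n.
Try constant particular solution a_p = K: K = -7K - 9 ⇒ K = - \frac{9}{8}.
General: a(n) = A·(-7)^n - \frac{9}{8}.
Apply a(0) = 3: A - \frac{9}{8} = 3 ⇒ A = \frac{33}{8}.
So a(n) = \frac{33 \left(-7\right)^{n}}{8} - \frac{9}{8}.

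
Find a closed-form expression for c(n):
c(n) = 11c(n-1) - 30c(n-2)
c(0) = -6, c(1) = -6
Characteristic equation: x² - 11x + 30 = 0, which factors as (x - (5))(x - (6)) = 0.
Roots r₁ = 5, r₂ = 6 (distinct).
General solution: c(n) = A·(5)^n + B·(6)^n.
From c(0) = -6: A + B = -6.
From c(1) = -6: 5A + 6B = -6.
Solving: A = -30, B = 24.
So c(n) = - 30 \cdot 5^{n} + 24 \cdot 6^{n}.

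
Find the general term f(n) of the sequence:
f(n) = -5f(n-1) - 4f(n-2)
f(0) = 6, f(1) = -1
Characteristic equation: x² + 5x + 4 = 0, which factors as (x - (-4))(x - (-1)) = 0.
Roots r₁ = -4, r₂ = -1 (distinct).
General solution: f(n) = A·(-4)^n + B·(-1)^n.
From f(0) = 6: A + B = 6.
From f(1) = -1: -4A - B = -1.
Solving: A = - \frac{5}{3}, B = \frac{23}{3}.
So f(n) = \frac{23 \left(-1\right)^{n}}{3} - \frac{5 \left(-4\right)^{n}}{3}.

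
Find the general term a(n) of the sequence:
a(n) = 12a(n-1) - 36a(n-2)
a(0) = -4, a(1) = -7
Characteristic equation: x² - 12x + 36 = 0, which is (x - (6))².
Repeated root r = 6.
General solution: a(n) = (A + Bn)·(6)^n.
From a(0) = -4: A = -4.
From a(1) = -7: (A + B)·(6) = -7 ⇒ B = \frac{17}{6}.
So a(n) = \left(\frac{17 n}{6} - 4\right) \cdot (6)^n.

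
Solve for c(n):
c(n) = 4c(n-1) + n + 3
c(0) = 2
First-order linear with linear forcing.
Homogeneous solution: c_h(n) = A·(4)^n.
Try particular c_p(n) = pn + q. Substituting:
  pn + q = 4(p(n-1) + q) + n + 3.
Matching the n-coefficient: p = 4p + 1 ⇒ p = - \frac{1}{3}.
Matching constants: q = -4p + 4q + 3 ⇒ q = - \frac{13}{9}.
General: c(n) = A·(4)^n - \frac{n}{3} - \frac{13}{9}.
Apply c(0) = 2: A - \frac{13}{9} = 2 ⇒ A = \frac{31}{9}.
So c(n) = \frac{31 \cdot 4^{n}}{9} - \frac{n}{3} - \frac{13}{9}.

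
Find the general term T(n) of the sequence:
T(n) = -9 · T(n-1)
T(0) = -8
Pure geometric recurrence with ratio -9.
By induction T(n) = T(0) · (-9)^n = - 8 \left(-9\right)^{n}.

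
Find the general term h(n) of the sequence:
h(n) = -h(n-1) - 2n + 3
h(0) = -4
First-order linear with linear forcing.
Homogeneous solution: h_h(n) = A·(-1)^n.
Try particular h_p(n) = pn + q. Substituting:
  pn + q = -(p(n-1) + q) - 2n + 3.
Matching the n-coefficient: p = -p - 2 ⇒ p = -1.
Matching constants: q = p - q + 3 ⇒ q = 1.
General: h(n) = A·(-1)^n - n + 1.
Apply h(0) = -4: A + 1 = -4 ⇒ A = -5.
So h(n) = - 5 \left(-1\right)^{n} - n + 1.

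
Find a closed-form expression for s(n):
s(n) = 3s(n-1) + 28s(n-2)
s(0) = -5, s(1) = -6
Characteristic equation: x² - 3x - 28 = 0, which factors as (x - (7))(x - (-4)) = 0.
Roots r₁ = 7, r₂ = -4 (distinct).
General solution: s(n) = A·(7)^n + B·(-4)^n.
From s(0) = -5: A + B = -5.
From s(1) = -6: 7A - 4B = -6.
Solving: A = - \frac{26}{11}, B = - \frac{29}{11}.
So s(n) = - \frac{29 \left(-4\right)^{n}}{11} - \frac{26 \cdot 7^{n}}{11}.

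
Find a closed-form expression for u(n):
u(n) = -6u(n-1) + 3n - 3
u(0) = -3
First-order linear with linear forcing.
Homogeneous solution: u_h(n) = A·(-6)^n.
Try particular u_p(n) = pn + q. Substituting:
  pn + q = -6(p(n-1) + q) + 3n - 3.
Matching the n-coefficient: p = -6p + 3 ⇒ p = \frac{3}{7}.
Matching constants: q = 6p - 6q - 3 ⇒ q = - \frac{3}{49}.
General: u(n) = A·(-6)^n + \frac{3 n}{7} - \frac{3}{49}.
Apply u(0) = -3: A - \frac{3}{49} = -3 ⇒ A = - \frac{144}{49}.
So u(n) = - \frac{144 \left(-6\right)^{n}}{49} + \frac{3 n}{7} - \frac{3}{49}.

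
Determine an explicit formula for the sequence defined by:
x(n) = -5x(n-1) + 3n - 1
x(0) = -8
First-order linear with linear forcing.
Homogeneous solution: x_h(n) = A·(-5)^n.
Try particular x_p(n) = pn + q. Substituting:
  pn + q = -5(p(n-1) + q) + 3n - 1.
Matching the n-coefficient: p = -5p + 3 ⇒ p = \frac{1}{2}.
Matching constants: q = 5p - 5q - 1 ⇒ q = \frac{1}{4}.
General: x(n) = A·(-5)^n + \frac{n}{2} + \frac{1}{4}.
Apply x(0) = -8: A + \frac{1}{4} = -8 ⇒ A = - \frac{33}{4}.
So x(n) = - \frac{33 \left(-5\right)^{n}}{4} + \frac{n}{2} + \frac{1}{4}.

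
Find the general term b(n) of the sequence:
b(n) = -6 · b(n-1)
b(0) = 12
Pure geometric recurrence with ratio -6.
By induction b(n) = b(0) · (-6)^n = 12 \left(-6\right)^{n}.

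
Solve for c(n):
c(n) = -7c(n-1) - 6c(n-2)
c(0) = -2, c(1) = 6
Characteristic equation: x² + 7x + 6 = 0, which factors as (x - (-1))(x - (-6)) = 0.
Roots r₁ = -1, r₂ = -6 (distinct).
General solution: c(n) = A·(-1)^n + B·(-6)^n.
From c(0) = -2: A + B = -2.
From c(1) = 6: -A - 6B = 6.
Solving: A = - \frac{6}{5}, B = - \frac{4}{5}.
So c(n) = - \frac{6 \left(-1\right)^{n}}{5} - \frac{4 \left(-6\right)^{n}}{5}.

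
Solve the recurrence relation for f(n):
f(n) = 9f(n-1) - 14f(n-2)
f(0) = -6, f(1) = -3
Characteristic equation: x² - 9x + 14 = 0, which factors as (x - (7))(x - (2)) = 0.
Roots r₁ = 7, r₂ = 2 (distinct).
General solution: f(n) = A·(7)^n + B·(2)^n.
From f(0) = -6: A + B = -6.
From f(1) = -3: 7A + 2B = -3.
Solving: A = \frac{9}{5}, B = - \frac{39}{5}.
So f(n) = - \frac{39 \cdot 2^{n}}{5} + \frac{9 \cdot 7^{n}}{5}.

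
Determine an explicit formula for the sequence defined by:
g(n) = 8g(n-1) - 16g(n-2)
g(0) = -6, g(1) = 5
Characteristic equation: x² - 8x + 16 = 0, which is (x - (4))².
Repeated root r = 4.
General solution: g(n) = (A + Bn)·(4)^n.
From g(0) = -6: A = -6.
From g(1) = 5: (A + B)·(4) = 5 ⇒ B = \frac{29}{4}.
So g(n) = \left(\frac{29 n}{4} - 6\right) \cdot (4)^n.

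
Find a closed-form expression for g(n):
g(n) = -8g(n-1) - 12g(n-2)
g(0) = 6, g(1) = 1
Characteristic equation: x² + 8x + 12 = 0, which factors as (x - (-6))(x - (-2)) = 0.
Roots r₁ = -6, r₂ = -2 (distinct).
General solution: g(n) = A·(-6)^n + B·(-2)^n.
From g(0) = 6: A + B = 6.
From g(1) = 1: -6A - 2B = 1.
Solving: A = - \frac{13}{4}, B = \frac{37}{4}.
So g(n) = \frac{37 \left(-2\right)^{n}}{4} - \frac{13 \left(-6\right)^{n}}{4}.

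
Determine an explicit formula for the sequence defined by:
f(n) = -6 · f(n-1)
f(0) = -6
Pure geometric recurrence with ratio -6.
By induction f(n) = f(0) · (-6)^n = - 6 \left(-6\right)^{n}.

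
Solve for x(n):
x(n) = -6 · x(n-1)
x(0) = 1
Pure geometric recurrence with ratio -6.
By induction x(n) = x(0) · (-6)^n = \left(-6\right)^{n}.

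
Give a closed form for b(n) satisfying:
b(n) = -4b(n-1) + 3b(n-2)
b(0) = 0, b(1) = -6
Characteristic equation: x² + 4x - 3 = 0.
Discriminant Δ = (-4)² + 4·(3) = 28.
Roots r₁,₂ = (-4 ± √28)/2, so r₁ = -2 + \sqrt{7}, r₂ = - \sqrt{7} - 2.
General solution: b(n) = A·r₁^n + B·r₂^n.
From the initial conditions, A + B = 0 and r₁A + r₂B = -6.
Since r₁ - r₂ = √28: A = (-6 - (0)r₂)/√28 = - \frac{3 \sqrt{7}}{7}, and B = 0 - A = \frac{3 \sqrt{7}}{7}.
So b(n) = \left(- \frac{3 \sqrt{7}}{7}\right)\left(-2 + \sqrt{7}\right)^n + \left(\frac{3 \sqrt{7}}{7}\right)\left(- \sqrt{7} - 2\right)^n.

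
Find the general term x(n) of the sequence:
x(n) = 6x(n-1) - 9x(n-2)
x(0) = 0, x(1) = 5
Characteristic equation: x² - 6x + 9 = 0, which is (x - (3))².
Repeated root r = 3.
General solution: x(n) = (A + Bn)·(3)^n.
From x(0) = 0: A = 0.
From x(1) = 5: (A + B)·(3) = 5 ⇒ B = \frac{5}{3}.
So x(n) = \left(\frac{5 n}{3}\right) \cdot (3)^n.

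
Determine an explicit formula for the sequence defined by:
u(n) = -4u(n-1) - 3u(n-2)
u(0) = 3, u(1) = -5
Characteristic equation: x² + 4x + 3 = 0, which factors as (x - (-3))(x - (-1)) = 0.
Roots r₁ = -3, r₂ = -1 (distinct).
General solution: u(n) = A·(-3)^n + B·(-1)^n.
From u(0) = 3: A + B = 3.
From u(1) = -5: -3A - B = -5.
Solving: A = 1, B = 2.
So u(n) = 2 \left(-1\right)^{n} + \left(-3\right)^{n}.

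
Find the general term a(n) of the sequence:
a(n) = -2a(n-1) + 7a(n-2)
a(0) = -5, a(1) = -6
Characteristic equation: x² + 2x - 7 = 0.
Discriminant Δ = (-2)² + 4·(7) = 32.
Roots r₁,₂ = (-2 ± √32)/2, so r₁ = -1 + 2 \sqrt{2}, r₂ = - 2 \sqrt{2} - 1.
General solution: a(n) = A·r₁^n + B·r₂^n.
From the initial conditions, A + B = -5 and r₁A + r₂B = -6.
Since r₁ - r₂ = √32: A = (-6 - (-5)r₂)/√32 = - \frac{5}{2} - \frac{11 \sqrt{2}}{8}, and B = -5 - A = - \frac{5}{2} + \frac{11 \sqrt{2}}{8}.
So a(n) = \left(- \frac{5}{2} - \frac{11 \sqrt{2}}{8}\right)\left(-1 + 2 \sqrt{2}\right)^n + \left(- \frac{5}{2} + \frac{11 \sqrt{2}}{8}\right)\left(- 2 \sqrt{2} - 1\right)^n.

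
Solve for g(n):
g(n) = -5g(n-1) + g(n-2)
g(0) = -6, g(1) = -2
Characteristic equation: x² + 5x - 1 = 0.
Discriminant Δ = (-5)² + 4·(1) = 29.
Roots r₁,₂ = (-5 ± √29)/2, so r₁ = - \frac{5}{2} + \frac{\sqrt{29}}{2}, r₂ = - \frac{\sqrt{29}}{2} - \frac{5}{2}.
General solution: g(n) = A·r₁^n + B·r₂^n.
From the initial conditions, A + B = -6 and r₁A + r₂B = -2.
Since r₁ - r₂ = √29: A = (-2 - (-6)r₂)/√29 = - \frac{17 \sqrt{29}}{29} - 3, and B = -6 - A = -3 + \frac{17 \sqrt{29}}{29}.
So g(n) = \left(- \frac{17 \sqrt{29}}{29} - 3\right)\left(- \frac{5}{2} + \frac{\sqrt{29}}{2}\right)^n + \left(-3 + \frac{17 \sqrt{29}}{29}\right)\left(- \frac{\sqrt{29}}{2} - \frac{5}{2}\right)^n.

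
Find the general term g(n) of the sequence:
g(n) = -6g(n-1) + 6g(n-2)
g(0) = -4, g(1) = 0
Characteristic equation: x² + 6x - 6 = 0.
Discriminant Δ = (-6)² + 4·(6) = 60.
Roots r₁,₂ = (-6 ± √60)/2, so r₁ = -3 + \sqrt{15}, r₂ = - \sqrt{15} - 3.
General solution: g(n) = A·r₁^n + B·r₂^n.
From the initial conditions, A + B = -4 and r₁A + r₂B = 0.
Since r₁ - r₂ = √60: A = (0 - (-4)r₂)/√60 = -2 - \frac{2 \sqrt{15}}{5}, and B = -4 - A = -2 + \frac{2 \sqrt{15}}{5}.
So g(n) = \left(-2 - \frac{2 \sqrt{15}}{5}\right)\left(-3 + \sqrt{15}\right)^n + \left(-2 + \frac{2 \sqrt{15}}{5}\right)\left(- \sqrt{15} - 3\right)^n.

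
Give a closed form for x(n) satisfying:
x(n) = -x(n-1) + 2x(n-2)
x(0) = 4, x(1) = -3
Characteristic equation: x² + x - 2 = 0, which factors as (x - (-2))(x - (1)) = 0.
Roots r₁ = -2, r₂ = 1 (distinct).
General solution: x(n) = A·(-2)^n + B·(1)^n.
From x(0) = 4: A + B = 4.
From x(1) = -3: -2A + B = -3.
Solving: A = \frac{7}{3}, B = \frac{5}{3}.
So x(n) = \frac{7 \left(-2\right)^{n}}{3} + \frac{5}{3}.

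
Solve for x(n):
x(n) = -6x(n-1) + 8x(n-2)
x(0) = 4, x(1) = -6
Characteristic equation: x² + 6x - 8 = 0.
Discriminant Δ = (-6)² + 4·(8) = 68.
Roots r₁,₂ = (-6 ± √68)/2, so r₁ = -3 + \sqrt{17}, r₂ = - \sqrt{17} - 3.
General solution: x(n) = A·r₁^n + B·r₂^n.
From the initial conditions, A + B = 4 and r₁A + r₂B = -6.
Since r₁ - r₂ = √68: A = (-6 - (4)r₂)/√68 = \frac{3 \sqrt{17}}{17} + 2, and B = 4 - A = 2 - \frac{3 \sqrt{17}}{17}.
So x(n) = \left(\frac{3 \sqrt{17}}{17} + 2\right)\left(-3 + \sqrt{17}\right)^n + \left(2 - \frac{3 \sqrt{17}}{17}\right)\left(- \sqrt{17} - 3\right)^n.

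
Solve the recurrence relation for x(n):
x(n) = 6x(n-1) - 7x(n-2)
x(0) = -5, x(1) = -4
Characteristic equation: x² - 6x + 7 = 0.
Discriminant Δ = (6)² + 4·(-7) = 8.
Roots r₁,₂ = (6 ± √8)/2, so r₁ = \sqrt{2} + 3, r₂ = 3 - \sqrt{2}.
General solution: x(n) = A·r₁^n + B·r₂^n.
From the initial conditions, A + B = -5 and r₁A + r₂B = -4.
Since r₁ - r₂ = √8: A = (-4 - (-5)r₂)/√8 = - \frac{5}{2} + \frac{11 \sqrt{2}}{4}, and B = -5 - A = - \frac{11 \sqrt{2}}{4} - \frac{5}{2}.
So x(n) = \left(- \frac{5}{2} + \frac{11 \sqrt{2}}{4}\right)\left(\sqrt{2} + 3\right)^n + \left(- \frac{11 \sqrt{2}}{4} - \frac{5}{2}\right)\left(3 - \sqrt{2}\right)^n.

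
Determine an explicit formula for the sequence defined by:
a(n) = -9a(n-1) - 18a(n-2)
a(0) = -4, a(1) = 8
Characteristic equation: x² + 9x + 18 = 0, which factors as (x - (-6))(x - (-3)) = 0.
Roots r₁ = -6, r₂ = -3 (distinct).
General solution: a(n) = A·(-6)^n + B·(-3)^n.
From a(0) = -4: A + B = -4.
From a(1) = 8: -6A - 3B = 8.
Solving: A = \frac{4}{3}, B = - \frac{16}{3}.
So a(n) = - \frac{16 \left(-3\right)^{n}}{3} + \frac{4 \left(-6\right)^{n}}{3}.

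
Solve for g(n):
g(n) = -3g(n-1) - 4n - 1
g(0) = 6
First-order linear with linear forcing.
Homogeneous solution: g_h(n) = A·(-3)^n.
Try particular g_p(n) = pn + q. Substituting:
  pn + q = -3(p(n-1) + q) - 4n - 1.
Matching the n-coefficient: p = -3p - 4 ⇒ p = -1.
Matching constants: q = 3p - 3q - 1 ⇒ q = -1.
General: g(n) = A·(-3)^n - n - 1.
Apply g(0) = 6: A - 1 = 6 ⇒ A = 7.
So g(n) = 7 \left(-3\right)^{n} - n - 1.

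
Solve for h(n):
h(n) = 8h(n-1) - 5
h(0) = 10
First-order linear non-homogeneous.
Homogeneous solution: h_h(n) = A·(8)^n.
Try constant particular solution h_p = K: K = 8K - 5 ⇒ K = \frac{5}{7}.
General: h(n) = A·(8)^n + \frac{5}{7}.
Apply h(0) = 10: A + \frac{5}{7} = 10 ⇒ A = \frac{65}{7}.
So h(n) = \frac{65 \cdot 8^{n}}{7} + \frac{5}{7}.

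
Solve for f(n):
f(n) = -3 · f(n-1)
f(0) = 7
Pure geometric recurrence with ratio -3.
By induction f(n) = f(0) · (-3)^n = 7 \left(-3\right)^{n}.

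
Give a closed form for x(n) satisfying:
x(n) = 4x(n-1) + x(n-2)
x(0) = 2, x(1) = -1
Characteristic equation: x² - 4x - 1 = 0.
Discriminant Δ = (4)² + 4·(1) = 20.
Roots r₁,₂ = (4 ± √20)/2, so r₁ = 2 + \sqrt{5}, r₂ = 2 - \sqrt{5}.
General solution: x(n) = A·r₁^n + B·r₂^n.
From the initial conditions, A + B = 2 and r₁A + r₂B = -1.
Since r₁ - r₂ = √20: A = (-1 - (2)r₂)/√20 = 1 - \frac{\sqrt{5}}{2}, and B = 2 - A = 1 + \frac{\sqrt{5}}{2}.
So x(n) = \left(1 - \frac{\sqrt{5}}{2}\right)\left(2 + \sqrt{5}\right)^n + \left(1 + \frac{\sqrt{5}}{2}\right)\left(2 - \sqrt{5}\right)^n.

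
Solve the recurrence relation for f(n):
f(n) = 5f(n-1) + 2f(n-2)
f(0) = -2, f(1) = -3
Characteristic equation: x² - 5x - 2 = 0.
Discriminant Δ = (5)² + 4·(2) = 33.
Roots r₁,₂ = (5 ± √33)/2, so r₁ = \frac{5}{2} + \frac{\sqrt{33}}{2}, r₂ = \frac{5}{2} - \frac{\sqrt{33}}{2}.
General solution: f(n) = A·r₁^n + B·r₂^n.
From the initial conditions, A + B = -2 and r₁A + r₂B = -3.
Since r₁ - r₂ = √33: A = (-3 - (-2)r₂)/√33 = -1 + \frac{2 \sqrt{33}}{33}, and B = -2 - A = -1 - \frac{2 \sqrt{33}}{33}.
So f(n) = \left(-1 + \frac{2 \sqrt{33}}{33}\right)\left(\frac{5}{2} + \frac{\sqrt{33}}{2}\right)^n + \left(-1 - \frac{2 \sqrt{33}}{33}\right)\left(\frac{5}{2} - \frac{\sqrt{33}}{2}\right)^n.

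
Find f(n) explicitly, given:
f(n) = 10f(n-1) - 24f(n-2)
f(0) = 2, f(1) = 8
Characteristic equation: x² - 10x + 24 = 0, which factors as (x - (4))(x - (6)) = 0.
Roots r₁ = 4, r₂ = 6 (distinct).
General solution: f(n) = A·(4)^n + B·(6)^n.
From f(0) = 2: A + B = 2.
From f(1) = 8: 4A + 6B = 8.
Solving: A = 2, B = 0.
So f(n) = 2 \cdot 4^{n}.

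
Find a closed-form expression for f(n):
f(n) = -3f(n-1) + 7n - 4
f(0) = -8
First-order linear with linear forcing.
Homogeneous solution: f_h(n) = A·(-3)^n.
Try particular f_p(n) = pn + q. Substituting:
  pn + q = -3(p(n-1) + q) + 7n - 4.
Matching the n-coefficient: p = -3p + 7 ⇒ p = \frac{7}{4}.
Matching constants: q = 3p - 3q - 4 ⇒ q = \frac{5}{16}.
General: f(n) = A·(-3)^n + \frac{7 n}{4} + \frac{5}{16}.
Apply f(0) = -8: A + \frac{5}{16} = -8 ⇒ A = - \frac{133}{16}.
So f(n) = - \frac{133 \left(-3\right)^{n}}{16} + \frac{7 n}{4} + \frac{5}{16}.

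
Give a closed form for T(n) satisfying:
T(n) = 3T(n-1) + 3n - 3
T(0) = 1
First-order linear with linear forcing.
Homogeneous solution: T_h(n) = A·(3)^n.
Try particular T_p(n) = pn + q. Substituting:
  pn + q = 3(p(n-1) + q) + 3n - 3.
Matching the n-coefficient: p = 3p + 3 ⇒ p = - \frac{3}{2}.
Matching constants: q = -3p + 3q - 3 ⇒ q = - \frac{3}{4}.
General: T(n) = A·(3)^n - \frac{3 n}{2} - \frac{3}{4}.
Apply T(0) = 1: A - \frac{3}{4} = 1 ⇒ A = \frac{7}{4}.
So T(n) = \frac{7 \cdot 3^{n}}{4} - \frac{3 n}{2} - \frac{3}{4}.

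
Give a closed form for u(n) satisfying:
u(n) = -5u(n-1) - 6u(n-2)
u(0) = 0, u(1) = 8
Characteristic equation: x² + 5x + 6 = 0, which factors as (x - (-3))(x - (-2)) = 0.
Roots r₁ = -3, r₂ = -2 (distinct).
General solution: u(n) = A·(-3)^n + B·(-2)^n.
From u(0) = 0: A + B = 0.
From u(1) = 8: -3A - 2B = 8.
Solving: A = -8, B = 8.
So u(n) = 8 \left(-2\right)^{n} - 8 \left(-3\right)^{n}.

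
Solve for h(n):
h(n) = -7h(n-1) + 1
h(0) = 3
First-order linear non-homogeneous.
Homogeneous solution: h_h(n) = A·(-7)^n.
Try constant particular solution h_p = K: K = -7K + 1 ⇒ K = \frac{1}{8}.
General: h(n) = A·(-7)^n + \frac{1}{8}.
Apply h(0) = 3: A + \frac{1}{8} = 3 ⇒ A = \frac{23}{8}.
So h(n) = \frac{23 \left(-7\right)^{n}}{8} + \frac{1}{8}.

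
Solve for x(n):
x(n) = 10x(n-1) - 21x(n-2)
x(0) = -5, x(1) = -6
Characteristic equation: x² - 10x + 21 = 0, which factors as (x - (3))(x - (7)) = 0.
Roots r₁ = 3, r₂ = 7 (distinct).
General solution: x(n) = A·(3)^n + B·(7)^n.
From x(0) = -5: A + B = -5.
From x(1) = -6: 3A + 7B = -6.
Solving: A = - \frac{29}{4}, B = \frac{9}{4}.
So x(n) = - \frac{29 \cdot 3^{n}}{4} + \frac{9 \cdot 7^{n}}{4}.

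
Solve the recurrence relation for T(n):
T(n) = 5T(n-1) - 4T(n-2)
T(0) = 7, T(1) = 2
Characteristic equation: x² - 5x + 4 = 0, which factors as (x - (4))(x - (1)) = 0.
Roots r₁ = 4, r₂ = 1 (distinct).
General solution: T(n) = A·(4)^n + B·(1)^n.
From T(0) = 7: A + B = 7.
From T(1) = 2: 4A + B = 2.
Solving: A = - \frac{5}{3}, B = \frac{26}{3}.
So T(n) = \frac{26}{3} - \frac{5 \cdot 4^{n}}{3}.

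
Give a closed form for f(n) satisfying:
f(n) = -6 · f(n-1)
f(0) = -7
Pure geometric recurrence with ratio -6.
By induction f(n) = f(0) · (-6)^n = - 7 \left(-6\right)^{n}.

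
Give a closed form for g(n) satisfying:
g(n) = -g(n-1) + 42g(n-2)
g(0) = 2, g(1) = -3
Characteristic equation: x² + x - 42 = 0, which factors as (x - (-7))(x - (6)) = 0.
Roots r₁ = -7, r₂ = 6 (distinct).
General solution: g(n) = A·(-7)^n + B·(6)^n.
From g(0) = 2: A + B = 2.
From g(1) = -3: -7A + 6B = -3.
Solving: A = \frac{15}{13}, B = \frac{11}{13}.
So g(n) = \frac{15 \left(-7\right)^{n}}{13} + \frac{11 \cdot 6^{n}}{13}.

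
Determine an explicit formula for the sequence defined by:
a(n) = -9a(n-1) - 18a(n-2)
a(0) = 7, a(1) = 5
Characteristic equation: x² + 9x + 18 = 0, which factors as (x - (-6))(x - (-3)) = 0.
Roots r₁ = -6, r₂ = -3 (distinct).
General solution: a(n) = A·(-6)^n + B·(-3)^n.
From a(0) = 7: A + B = 7.
From a(1) = 5: -6A - 3B = 5.
Solving: A = - \frac{26}{3}, B = \frac{47}{3}.
So a(n) = \frac{47 \left(-3\right)^{n}}{3} - \frac{26 \left(-6\right)^{n}}{3}.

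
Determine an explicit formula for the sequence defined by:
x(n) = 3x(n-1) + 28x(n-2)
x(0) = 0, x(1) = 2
Characteristic equation: x² - 3x - 28 = 0, which factors as (x - (-4))(x - (7)) = 0.
Roots r₁ = -4, r₂ = 7 (distinct).
General solution: x(n) = A·(-4)^n + B·(7)^n.
From x(0) = 0: A + B = 0.
From x(1) = 2: -4A + 7B = 2.
Solving: A = - \frac{2}{11}, B = \frac{2}{11}.
So x(n) = - \frac{2 \left(-4\right)^{n}}{11} + \frac{2 \cdot 7^{n}}{11}.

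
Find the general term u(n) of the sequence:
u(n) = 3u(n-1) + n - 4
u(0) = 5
First-order linear with linear forcing.
Homogeneous solution: u_h(n) = A·(3)^n.
Try particular u_p(n) = pn + q. Substituting:
  pn + q = 3(p(n-1) + q) + n - 4.
Matching the n-coefficient: p = 3p + 1 ⇒ p = - \frac{1}{2}.
Matching constants: q = -3p + 3q - 4 ⇒ q = \frac{5}{4}.
General: u(n) = A·(3)^n - \frac{n}{2} + \frac{5}{4}.
Apply u(0) = 5: A + \frac{5}{4} = 5 ⇒ A = \frac{15}{4}.
So u(n) = \frac{15 \cdot 3^{n}}{4} - \frac{n}{2} + \frac{5}{4}.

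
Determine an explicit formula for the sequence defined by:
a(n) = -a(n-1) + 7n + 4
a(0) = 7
First-order linear with linear forcing.
Homogeneous solution: a_h(n) = A·(-1)^n.
Try particular a_p(n) = pn + q. Substituting:
  pn + q = -(p(n-1) + q) + 7n + 4.
Matching the n-coefficient: p = -p + 7 ⇒ p = \frac{7}{2}.
Matching constants: q = p - q + 4 ⇒ q = \frac{15}{4}.
General: a(n) = A·(-1)^n + \frac{7 n}{2} + \frac{15}{4}.
Apply a(0) = 7: A + \frac{15}{4} = 7 ⇒ A = \frac{13}{4}.
So a(n) = \frac{13 \left(-1\right)^{n}}{4} + \frac{7 n}{2} + \frac{15}{4}.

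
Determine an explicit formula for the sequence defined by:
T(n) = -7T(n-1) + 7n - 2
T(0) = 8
First-order linear with linear forcing.
Homogeneous solution: T_h(n) = A·(-7)^n.
Try particular T_p(n) = pn + q. Substituting:
  pn + q = -7(p(n-1) + q) + 7n - 2.
Matching the n-coefficient: p = -7p + 7 ⇒ p = \frac{7}{8}.
Matching constants: q = 7p - 7q - 2 ⇒ q = \frac{33}{64}.
General: T(n) = A·(-7)^n + \frac{7 n}{8} + \frac{33}{64}.
Apply T(0) = 8: A + \frac{33}{64} = 8 ⇒ A = \frac{479}{64}.
So T(n) = \frac{479 \left(-7\right)^{n}}{64} + \frac{7 n}{8} + \frac{33}{64}.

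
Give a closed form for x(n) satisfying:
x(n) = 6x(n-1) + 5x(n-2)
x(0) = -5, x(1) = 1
Characteristic equation: x² - 6x - 5 = 0.
Discriminant Δ = (6)² + 4·(5) = 56.
Roots r₁,₂ = (6 ± √56)/2, so r₁ = 3 + \sqrt{14}, r₂ = 3 - \sqrt{14}.
General solution: x(n) = A·r₁^n + B·r₂^n.
From the initial conditions, A + B = -5 and r₁A + r₂B = 1.
Since r₁ - r₂ = √56: A = (1 - (-5)r₂)/√56 = - \frac{5}{2} + \frac{4 \sqrt{14}}{7}, and B = -5 - A = - \frac{5}{2} - \frac{4 \sqrt{14}}{7}.
So x(n) = \left(- \frac{5}{2} + \frac{4 \sqrt{14}}{7}\right)\left(3 + \sqrt{14}\right)^n + \left(- \frac{5}{2} - \frac{4 \sqrt{14}}{7}\right)\left(3 - \sqrt{14}\right)^n.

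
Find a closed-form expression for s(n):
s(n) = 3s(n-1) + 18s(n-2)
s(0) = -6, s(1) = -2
Characteristic equation: x² - 3x - 18 = 0, which factors as (x - (-3))(x - (6)) = 0.
Roots r₁ = -3, r₂ = 6 (distinct).
General solution: s(n) = A·(-3)^n + B·(6)^n.
From s(0) = -6: A + B = -6.
From s(1) = -2: -3A + 6B = -2.
Solving: A = - \frac{34}{9}, B = - \frac{20}{9}.
So s(n) = - \frac{34 \left(-3\right)^{n}}{9} - \frac{20 \cdot 6^{n}}{9}.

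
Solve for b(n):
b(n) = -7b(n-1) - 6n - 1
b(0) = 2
First-order linear with linear forcing.
Homogeneous solution: b_h(n) = A·(-7)^n.
Try particular b_p(n) = pn + q. Substituting:
  pn + q = -7(p(n-1) + q) - 6n - 1.
Matching the n-coefficient: p = -7p - 6 ⇒ p = - \frac{3}{4}.
Matching constants: q = 7p - 7q - 1 ⇒ q = - \frac{25}{32}.
General: b(n) = A·(-7)^n - \frac{3 n}{4} - \frac{25}{32}.
Apply b(0) = 2: A - \frac{25}{32} = 2 ⇒ A = \frac{89}{32}.
So b(n) = \frac{89 \left(-7\right)^{n}}{32} - \frac{3 n}{4} - \frac{25}{32}.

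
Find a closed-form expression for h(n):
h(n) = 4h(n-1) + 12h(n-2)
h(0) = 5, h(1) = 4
Characteristic equation: x² - 4x - 12 = 0, which factors as (x - (-2))(x - (6)) = 0.
Roots r₁ = -2, r₂ = 6 (distinct).
General solution: h(n) = A·(-2)^n + B·(6)^n.
From h(0) = 5: A + B = 5.
From h(1) = 4: -2A + 6B = 4.
Solving: A = \frac{13}{4}, B = \frac{7}{4}.
So h(n) = \frac{13 \left(-2\right)^{n}}{4} + \frac{7 \cdot 6^{n}}{4}.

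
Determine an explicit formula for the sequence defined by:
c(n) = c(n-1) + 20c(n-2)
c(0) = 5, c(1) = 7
Characteristic equation: x² - x - 20 = 0, which factors as (x - (5))(x - (-4)) = 0.
Roots r₁ = 5, r₂ = -4 (distinct).
General solution: c(n) = A·(5)^n + B·(-4)^n.
From c(0) = 5: A + B = 5.
From c(1) = 7: 5A - 4B = 7.
Solving: A = 3, B = 2.
So c(n) = 2 \left(-4\right)^{n} + 3 \cdot 5^{n}.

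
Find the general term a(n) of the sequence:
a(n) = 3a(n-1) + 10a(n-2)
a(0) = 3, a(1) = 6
Characteristic equation: x² - 3x - 10 = 0, which factors as (x - (-2))(x - (5)) = 0.
Roots r₁ = -2, r₂ = 5 (distinct).
General solution: a(n) = A·(-2)^n + B·(5)^n.
From a(0) = 3: A + B = 3.
From a(1) = 6: -2A + 5B = 6.
Solving: A = \frac{9}{7}, B = \frac{12}{7}.
So a(n) = \frac{9 \left(-2\right)^{n}}{7} + \frac{12 \cdot 5^{n}}{7}.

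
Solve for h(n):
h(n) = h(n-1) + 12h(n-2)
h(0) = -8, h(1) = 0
Characteristic equation: x² - x - 12 = 0, which factors as (x - (-3))(x - (4)) = 0.
Roots r₁ = -3, r₂ = 4 (distinct).
General solution: h(n) = A·(-3)^n + B·(4)^n.
From h(0) = -8: A + B = -8.
From h(1) = 0: -3A + 4B = 0.
Solving: A = - \frac{32}{7}, B = - \frac{24}{7}.
So h(n) = - \frac{32 \left(-3\right)^{n}}{7} - \frac{24 \cdot 4^{n}}{7}.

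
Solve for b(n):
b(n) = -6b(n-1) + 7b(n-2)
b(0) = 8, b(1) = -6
Characteristic equation: x² + 6x - 7 = 0, which factors as (x - (1))(x - (-7)) = 0.
Roots r₁ = 1, r₂ = -7 (distinct).
General solution: b(n) = A·(1)^n + B·(-7)^n.
From b(0) = 8: A + B = 8.
From b(1) = -6: A - 7B = -6.
Solving: A = \frac{25}{4}, B = \frac{7}{4}.
So b(n) = \frac{7 \left(-7\right)^{n}}{4} + \frac{25}{4}.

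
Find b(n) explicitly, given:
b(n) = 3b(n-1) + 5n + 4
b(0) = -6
First-order linear with linear forcing.
Homogeneous solution: b_h(n) = A·(3)^n.
Try particular b_p(n) = pn + q. Substituting:
  pn + q = 3(p(n-1) + q) + 5n + 4.
Matching the n-coefficient: p = 3p + 5 ⇒ p = - \frac{5}{2}.
Matching constants: q = -3p + 3q + 4 ⇒ q = - \frac{23}{4}.
General: b(n) = A·(3)^n - \frac{5 n}{2} - \frac{23}{4}.
Apply b(0) = -6: A - \frac{23}{4} = -6 ⇒ A = - \frac{1}{4}.
So b(n) = - \frac{3^{n}}{4} - \frac{5 n}{2} - \frac{23}{4}.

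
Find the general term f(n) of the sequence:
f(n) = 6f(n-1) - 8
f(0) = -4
First-order linear non-homogeneous.
Homogeneous solution: f_h(n) = A·(6)^n.
Try constant particular solution f_p = K: K = 6K - 8 ⇒ K = \frac{8}{5}.
General: f(n) = A·(6)^n + \frac{8}{5}.
Apply f(0) = -4: A + \frac{8}{5} = -4 ⇒ A = - \frac{28}{5}.
So f(n) = \frac{8}{5} - \frac{28 \cdot 6^{n}}{5}.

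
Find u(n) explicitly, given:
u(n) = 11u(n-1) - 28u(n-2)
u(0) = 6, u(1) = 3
Characteristic equation: x² - 11x + 28 = 0, which factors as (x - (4))(x - (7)) = 0.
Roots r₁ = 4, r₂ = 7 (distinct).
General solution: u(n) = A·(4)^n + B·(7)^n.
From u(0) = 6: A + B = 6.
From u(1) = 3: 4A + 7B = 3.
Solving: A = 13, B = -7.
So u(n) = 13 \cdot 4^{n} - 7 \cdot 7^{n}.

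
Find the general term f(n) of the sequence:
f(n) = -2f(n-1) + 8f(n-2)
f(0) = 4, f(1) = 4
Characteristic equation: x² + 2x - 8 = 0, which factors as (x - (-4))(x - (2)) = 0.
Roots r₁ = -4, r₂ = 2 (distinct).
General solution: f(n) = A·(-4)^n + B·(2)^n.
From f(0) = 4: A + B = 4.
From f(1) = 4: -4A + 2B = 4.
Solving: A = \frac{2}{3}, B = \frac{10}{3}.
So f(n) = \frac{2 \left(-4\right)^{n}}{3} + \frac{10 \cdot 2^{n}}{3}.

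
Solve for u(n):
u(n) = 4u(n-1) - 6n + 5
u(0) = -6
First-order linear with linear forcing.
Homogeneous solution: u_h(n) = A·(4)^n.
Try particular u_p(n) = pn + q. Substituting:
  pn + q = 4(p(n-1) + q) - 6n + 5.
Matching the n-coefficient: p = 4p - 6 ⇒ p = 2.
Matching constants: q = -4p + 4q + 5 ⇒ q = 1.
General: u(n) = A·(4)^n + 2 n + 1.
Apply u(0) = -6: A + 1 = -6 ⇒ A = -7.
So u(n) = - 7 \cdot 4^{n} + 2 n + 1.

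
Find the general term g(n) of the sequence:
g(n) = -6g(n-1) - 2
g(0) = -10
First-order linear non-homogeneous.
Homogeneous solution: g_h(n) = A·(-6)^n.
Try constant particular solution g_p = K: K = -6K - 2 ⇒ K = - \frac{2}{7}.
General: g(n) = A·(-6)^n - \frac{2}{7}.
Apply g(0) = -10: A - \frac{2}{7} = -10 ⇒ A = - \frac{68}{7}.
So g(n) = - \frac{68 \left(-6\right)^{n}}{7} - \frac{2}{7}.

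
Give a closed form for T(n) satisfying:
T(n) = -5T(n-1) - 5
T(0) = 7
First-order linear non-homogeneous.
Homogeneous solution: T_h(n) = A·(-5)^n.
Try constant particular solution T_p = K: K = -5K - 5 ⇒ K = - \frac{5}{6}.
General: T(n) = A·(-5)^n - \frac{5}{6}.
Apply T(0) = 7: A - \frac{5}{6} = 7 ⇒ A = \frac{47}{6}.
So T(n) = \frac{47 \left(-5\right)^{n}}{6} - \frac{5}{6}.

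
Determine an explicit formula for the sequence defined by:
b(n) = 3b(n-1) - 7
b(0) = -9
First-order linear non-homogeneous.
Homogeneous solution: b_h(n) = A·(3)^n.
Try constant particular solution b_p = K: K = 3K - 7 ⇒ K = \frac{7}{2}.
General: b(n) = A·(3)^n + \frac{7}{2}.
Apply b(0) = -9: A + \frac{7}{2} = -9 ⇒ A = - \frac{25}{2}.
So b(n) = \frac{7}{2} - \frac{25 \cdot 3^{n}}{2}.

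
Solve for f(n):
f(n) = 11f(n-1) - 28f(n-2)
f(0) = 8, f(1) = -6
Characteristic equation: x² - 11x + 28 = 0, which factors as (x - (7))(x - (4)) = 0.
Roots r₁ = 7, r₂ = 4 (distinct).
General solution: f(n) = A·(7)^n + B·(4)^n.
From f(0) = 8: A + B = 8.
From f(1) = -6: 7A + 4B = -6.
Solving: A = - \frac{38}{3}, B = \frac{62}{3}.
So f(n) = \frac{62 \cdot 4^{n}}{3} - \frac{38 \cdot 7^{n}}{3}.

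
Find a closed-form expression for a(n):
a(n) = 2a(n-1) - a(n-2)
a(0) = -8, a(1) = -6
Characteristic equation: x² - 2x + 1 = 0, which is (x - (1))².
Repeated root r = 1.
General solution: a(n) = (A + Bn)·(1)^n.
From a(0) = -8: A = -8.
From a(1) = -6: (A + B)·(1) = -6 ⇒ B = 2.
So a(n) = \left(2 n - 8\right) \cdot (1)^n.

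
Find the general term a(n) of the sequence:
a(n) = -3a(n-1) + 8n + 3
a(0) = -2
First-order linear with linear forcing.
Homogeneous solution: a_h(n) = A·(-3)^n.
Try particular a_p(n) = pn + q. Substituting:
  pn + q = -3(p(n-1) + q) + 8n + 3.
Matching the n-coefficient: p = -3p + 8 ⇒ p = 2.
Matching constants: q = 3p - 3q + 3 ⇒ q = \frac{9}{4}.
General: a(n) = A·(-3)^n + 2 n + \frac{9}{4}.
Apply a(0) = -2: A + \frac{9}{4} = -2 ⇒ A = - \frac{17}{4}.
So a(n) = - \frac{17 \left(-3\right)^{n}}{4} + 2 n + \frac{9}{4}.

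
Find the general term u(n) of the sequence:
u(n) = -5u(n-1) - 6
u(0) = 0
First-order linear non-homogeneous.
Homogeneous solution: u_h(n) = A·(-5)^n.
Try constant particular solution u_p = K: K = -5K - 6 ⇒ K = -1.
General: u(n) = A·(-5)^n - 1.
Apply u(0) = 0: A - 1 = 0 ⇒ A = 1.
So u(n) = \left(-5\right)^{n} - 1.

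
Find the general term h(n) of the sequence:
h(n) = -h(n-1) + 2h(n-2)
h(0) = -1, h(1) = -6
Characteristic equation: x² + x - 2 = 0, which factors as (x - (1))(x - (-2)) = 0.
Roots r₁ = 1, r₂ = -2 (distinct).
General solution: h(n) = A·(1)^n + B·(-2)^n.
From h(0) = -1: A + B = -1.
From h(1) = -6: A - 2B = -6.
Solving: A = - \frac{8}{3}, B = \frac{5}{3}.
So h(n) = \frac{5 \left(-2\right)^{n}}{3} - \frac{8}{3}.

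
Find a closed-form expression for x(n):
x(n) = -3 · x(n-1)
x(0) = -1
Pure geometric recurrence with ratio -3.
By induction x(n) = x(0) · (-3)^n = - \left(-3\right)^{n}.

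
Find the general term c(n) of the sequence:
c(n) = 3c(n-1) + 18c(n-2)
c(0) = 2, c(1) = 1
Characteristic equation: x² - 3x - 18 = 0, which factors as (x - (6))(x - (-3)) = 0.
Roots r₁ = 6, r₂ = -3 (distinct).
General solution: c(n) = A·(6)^n + B·(-3)^n.
From c(0) = 2: A + B = 2.
From c(1) = 1: 6A - 3B = 1.
Solving: A = \frac{7}{9}, B = \frac{11}{9}.
So c(n) = \frac{11 \left(-3\right)^{n}}{9} + \frac{7 \cdot 6^{n}}{9}.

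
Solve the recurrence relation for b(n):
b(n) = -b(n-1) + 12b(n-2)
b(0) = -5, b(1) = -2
Characteristic equation: x² + x - 12 = 0, which factors as (x - (-4))(x - (3)) = 0.
Roots r₁ = -4, r₂ = 3 (distinct).
General solution: b(n) = A·(-4)^n + B·(3)^n.
From b(0) = -5: A + B = -5.
From b(1) = -2: -4A + 3B = -2.
Solving: A = - \frac{13}{7}, B = - \frac{22}{7}.
So b(n) = - \frac{13 \left(-4\right)^{n}}{7} - \frac{22 \cdot 3^{n}}{7}.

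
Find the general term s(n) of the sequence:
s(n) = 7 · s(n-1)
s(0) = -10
Pure geometric recurrence with ratio 7.
By induction s(n) = s(0) · (7)^n = - 10 \cdot 7^{n}.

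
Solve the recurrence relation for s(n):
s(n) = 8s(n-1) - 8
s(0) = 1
First-order linear non-homogeneous.
Homogeneous solution: s_h(n) = A·(8)^n.
Try constant particular solution s_p = K: K = 8K - 8 ⇒ K = \frac{8}{7}.
General: s(n) = A·(8)^n + \frac{8}{7}.
Apply s(0) = 1: A + \frac{8}{7} = 1 ⇒ A = - \frac{1}{7}.
So s(n) = \frac{8}{7} - \frac{8^{n}}{7}.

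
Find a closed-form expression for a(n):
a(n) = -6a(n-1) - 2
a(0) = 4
First-order linear non-homogeneous.
Homogeneous solution: a_h(n) = A·(-6)^n.
Try constant particular solution a_p = K: K = -6K - 2 ⇒ K = - \frac{2}{7}.
General: a(n) = A·(-6)^n - \frac{2}{7}.
Apply a(0) = 4: A - \frac{2}{7} = 4 ⇒ A = \frac{30}{7}.
So a(n) = \frac{30 \left(-6\right)^{n}}{7} - \frac{2}{7}.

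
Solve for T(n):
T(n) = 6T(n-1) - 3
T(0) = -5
First-order linear non-homogeneous.
Homogeneous solution: T_h(n) = A·(6)^n.
Try constant particular solution T_p = K: K = 6K - 3 ⇒ K = \frac{3}{5}.
General: T(n) = A·(6)^n + \frac{3}{5}.
Apply T(0) = -5: A + \frac{3}{5} = -5 ⇒ A = - \frac{28}{5}.
So T(n) = \frac{3}{5} - \frac{28 \cdot 6^{n}}{5}.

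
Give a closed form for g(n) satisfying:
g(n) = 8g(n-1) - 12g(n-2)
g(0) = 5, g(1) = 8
Characteristic equation: x² - 8x + 12 = 0, which factors as (x - (6))(x - (2)) = 0.
Roots r₁ = 6, r₂ = 2 (distinct).
General solution: g(n) = A·(6)^n + B·(2)^n.
From g(0) = 5: A + B = 5.
From g(1) = 8: 6A + 2B = 8.
Solving: A = - \frac{1}{2}, B = \frac{11}{2}.
So g(n) = \frac{11 \cdot 2^{n}}{2} - \frac{6^{n}}{2}.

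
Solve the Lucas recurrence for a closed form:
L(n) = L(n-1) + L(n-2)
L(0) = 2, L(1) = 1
This is the Lucas sequence.
Characteristic equation: x² - x - 1 = 0; roots r₁ = \frac{1}{2} + \frac{\sqrt{5}}{2}, r₂ = \frac{1}{2} - \frac{\sqrt{5}}{2}.
General: L(n) = A·r₁^n + B·r₂^n. Solving with L(0)=2, L(1)=1 gives A = 1, B = 1.
So L(n) = 2^{- n} \left(\left(1 - \sqrt{5}\right)^{n} + \left(1 + \sqrt{5}\right)^{n}\right).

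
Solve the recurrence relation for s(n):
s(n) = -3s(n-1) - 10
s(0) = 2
First-order linear non-homogeneous.
Homogeneous solution: s_h(n) = A·(-3)^n.
Try constant particular solution s_p = K: K = -3K - 10 ⇒ K = - \frac{5}{2}.
General: s(n) = A·(-3)^n - \frac{5}{2}.
Apply s(0) = 2: A - \frac{5}{2} = 2 ⇒ A = \frac{9}{2}.
So s(n) = \frac{9 \left(-3\right)^{n}}{2} - \frac{5}{2}.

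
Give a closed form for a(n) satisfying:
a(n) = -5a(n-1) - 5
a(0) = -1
First-order linear non-homogeneous.
Homogeneous solution: a_h(n) = A·(-5)^n.
Try constant particular solution a_p = K: K = -5K - 5 ⇒ K = - \frac{5}{6}.
General: a(n) = A·(-5)^n - \frac{5}{6}.
Apply a(0) = -1: A - \frac{5}{6} = -1 ⇒ A = - \frac{1}{6}.
So a(n) = - \frac{\left(-5\right)^{n}}{6} - \frac{5}{6}.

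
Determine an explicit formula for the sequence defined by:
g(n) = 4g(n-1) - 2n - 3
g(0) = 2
First-order linear with linear forcing.
Homogeneous solution: g_h(n) = A·(4)^n.
Try particular g_p(n) = pn + q. Substituting:
  pn + q = 4(p(n-1) + q) - 2n - 3.
Matching the n-coefficient: p = 4p - 2 ⇒ p = \frac{2}{3}.
Matching constants: q = -4p + 4q - 3 ⇒ q = \frac{17}{9}.
General: g(n) = A·(4)^n + \frac{2 n}{3} + \frac{17}{9}.
Apply g(0) = 2: A + \frac{17}{9} = 2 ⇒ A = \frac{1}{9}.
So g(n) = \frac{4^{n}}{9} + \frac{2 n}{3} + \frac{17}{9}.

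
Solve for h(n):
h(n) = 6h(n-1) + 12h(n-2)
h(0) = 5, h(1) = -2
Characteristic equation: x² - 6x - 12 = 0.
Discriminant Δ = (6)² + 4·(12) = 84.
Roots r₁,₂ = (6 ± √84)/2, so r₁ = 3 + \sqrt{21}, r₂ = 3 - \sqrt{21}.
General solution: h(n) = A·r₁^n + B·r₂^n.
From the initial conditions, A + B = 5 and r₁A + r₂B = -2.
Since r₁ - r₂ = √84: A = (-2 - (5)r₂)/√84 = \frac{5}{2} - \frac{17 \sqrt{21}}{42}, and B = 5 - A = \frac{17 \sqrt{21}}{42} + \frac{5}{2}.
So h(n) = \left(\frac{5}{2} - \frac{17 \sqrt{21}}{42}\right)\left(3 + \sqrt{21}\right)^n + \left(\frac{17 \sqrt{21}}{42} + \frac{5}{2}\right)\left(3 - \sqrt{21}\right)^n.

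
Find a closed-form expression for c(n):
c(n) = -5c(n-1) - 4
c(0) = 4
First-order linear non-homogeneous.
Homogeneous solution: c_h(n) = A·(-5)^n.
Try constant particular solution c_p = K: K = -5K - 4 ⇒ K = - \frac{2}{3}.
General: c(n) = A·(-5)^n - \frac{2}{3}.
Apply c(0) = 4: A - \frac{2}{3} = 4 ⇒ A = \frac{14}{3}.
So c(n) = \frac{14 \left(-5\right)^{n}}{3} - \frac{2}{3}.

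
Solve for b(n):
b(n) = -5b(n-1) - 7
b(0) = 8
First-order linear non-homogeneous.
Homogeneous solution: b_h(n) = A·(-5)^n.
Try constant particular solution b_p = K: K = -5K - 7 ⇒ K = - \frac{7}{6}.
General: b(n) = A·(-5)^n - \frac{7}{6}.
Apply b(0) = 8: A - \frac{7}{6} = 8 ⇒ A = \frac{55}{6}.
So b(n) = \frac{55 \left(-5\right)^{n}}{6} - \frac{7}{6}.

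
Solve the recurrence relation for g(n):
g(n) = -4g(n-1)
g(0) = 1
This is a homogeneous first-order recurrence with ratio -4.
By induction g(n) = g(0) · (-4)^n = \left(-4\right)^{n}.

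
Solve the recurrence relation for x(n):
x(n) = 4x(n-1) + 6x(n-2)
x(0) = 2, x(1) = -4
Characteristic equation: x² - 4x - 6 = 0.
Discriminant Δ = (4)² + 4·(6) = 40.
Roots r₁,₂ = (4 ± √40)/2, so r₁ = 2 + \sqrt{10}, r₂ = 2 - \sqrt{10}.
General solution: x(n) = A·r₁^n + B·r₂^n.
From the initial conditions, A + B = 2 and r₁A + r₂B = -4.
Since r₁ - r₂ = √40: A = (-4 - (2)r₂)/√40 = 1 - \frac{2 \sqrt{10}}{5}, and B = 2 - A = 1 + \frac{2 \sqrt{10}}{5}.
So x(n) = \left(1 - \frac{2 \sqrt{10}}{5}\right)\left(2 + \sqrt{10}\right)^n + \left(1 + \frac{2 \sqrt{10}}{5}\right)\left(2 - \sqrt{10}\right)^n.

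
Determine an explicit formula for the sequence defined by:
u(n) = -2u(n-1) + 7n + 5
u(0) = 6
First-order linear with linear forcing.
Homogeneous solution: u_h(n) = A·(-2)^n.
Try particular u_p(n) = pn + q. Substituting:
  pn + q = -2(p(n-1) + q) + 7n + 5.
Matching the n-coefficient: p = -2p + 7 ⇒ p = \frac{7}{3}.
Matching constants: q = 2p - 2q + 5 ⇒ q = \frac{29}{9}.
General: u(n) = A·(-2)^n + \frac{7 n}{3} + \frac{29}{9}.
Apply u(0) = 6: A + \frac{29}{9} = 6 ⇒ A = \frac{25}{9}.
So u(n) = \frac{25 \left(-2\right)^{n}}{9} + \frac{7 n}{3} + \frac{29}{9}.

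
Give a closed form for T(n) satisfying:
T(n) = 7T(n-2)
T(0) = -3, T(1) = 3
Characteristic equation: x² - 7 = 0.
Discriminant Δ = (0)² + 4·(7) = 28.
Roots r₁,₂ = (0 ± √28)/2, so r₁ = \sqrt{7}, r₂ = - \sqrt{7}.
General solution: T(n) = A·r₁^n + B·r₂^n.
From the initial conditions, A + B = -3 and r₁A + r₂B = 3.
Since r₁ - r₂ = √28: A = (3 - (-3)r₂)/√28 = - \frac{3}{2} + \frac{3 \sqrt{7}}{14}, and B = -3 - A = - \frac{3}{2} - \frac{3 \sqrt{7}}{14}.
So T(n) = \left(- \frac{3}{2} + \frac{3 \sqrt{7}}{14}\right)\left(\sqrt{7}\right)^n + \left(- \frac{3}{2} - \frac{3 \sqrt{7}}{14}\right)\left(- \sqrt{7}\right)^n.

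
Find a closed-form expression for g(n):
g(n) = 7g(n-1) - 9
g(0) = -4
First-order linear non-homogeneous.
Homogeneous solution: g_h(n) = A·(7)^n.
Try constant particular solution g_p = K: K = 7K - 9 ⇒ K = \frac{3}{2}.
General: g(n) = A·(7)^n + \frac{3}{2}.
Apply g(0) = -4: A + \frac{3}{2} = -4 ⇒ A = - \frac{11}{2}.
So g(n) = \frac{3}{2} - \frac{11 \cdot 7^{n}}{2}.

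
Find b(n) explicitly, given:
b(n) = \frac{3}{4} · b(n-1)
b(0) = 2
Pure geometric recurrence with ratio \frac{3}{4}.
By induction b(n) = b(0) · (\frac{3}{4})^n = 2 \left(\frac{3}{4}\right)^{n}.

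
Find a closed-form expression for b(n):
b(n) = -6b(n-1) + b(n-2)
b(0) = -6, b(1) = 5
Characteristic equation: x² + 6x - 1 = 0.
Discriminant Δ = (-6)² + 4·(1) = 40.
Roots r₁,₂ = (-6 ± √40)/2, so r₁ = -3 + \sqrt{10}, r₂ = - \sqrt{10} - 3.
General solution: b(n) = A·r₁^n + B·r₂^n.
From the initial conditions, A + B = -6 and r₁A + r₂B = 5.
Since r₁ - r₂ = √40: A = (5 - (-6)r₂)/√40 = -3 - \frac{13 \sqrt{10}}{20}, and B = -6 - A = -3 + \frac{13 \sqrt{10}}{20}.
So b(n) = \left(-3 - \frac{13 \sqrt{10}}{20}\right)\left(-3 + \sqrt{10}\right)^n + \left(-3 + \frac{13 \sqrt{10}}{20}\right)\left(- \sqrt{10} - 3\right)^n.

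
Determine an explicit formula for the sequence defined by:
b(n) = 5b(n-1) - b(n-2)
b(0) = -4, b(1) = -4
Characteristic equation: x² - 5x + 1 = 0.
Discriminant Δ = (5)² + 4·(-1) = 21.
Roots r₁,₂ = (5 ± √21)/2, so r₁ = \frac{\sqrt{21}}{2} + \frac{5}{2}, r₂ = \frac{5}{2} - \frac{\sqrt{21}}{2}.
General solution: b(n) = A·r₁^n + B·r₂^n.
From the initial conditions, A + B = -4 and r₁A + r₂B = -4.
Since r₁ - r₂ = √21: A = (-4 - (-4)r₂)/√21 = -2 + \frac{2 \sqrt{21}}{7}, and B = -4 - A = -2 - \frac{2 \sqrt{21}}{7}.
So b(n) = \left(-2 + \frac{2 \sqrt{21}}{7}\right)\left(\frac{\sqrt{21}}{2} + \frac{5}{2}\right)^n + \left(-2 - \frac{2 \sqrt{21}}{7}\right)\left(\frac{5}{2} - \frac{\sqrt{21}}{2}\right)^n.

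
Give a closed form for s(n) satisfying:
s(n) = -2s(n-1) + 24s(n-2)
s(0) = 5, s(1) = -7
Characteristic equation: x² + 2x - 24 = 0, which factors as (x - (4))(x - (-6)) = 0.
Roots r₁ = 4, r₂ = -6 (distinct).
General solution: s(n) = A·(4)^n + B·(-6)^n.
From s(0) = 5: A + B = 5.
From s(1) = -7: 4A - 6B = -7.
Solving: A = \frac{23}{10}, B = \frac{27}{10}.
So s(n) = \frac{27 \left(-6\right)^{n}}{10} + \frac{23 \cdot 4^{n}}{10}.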